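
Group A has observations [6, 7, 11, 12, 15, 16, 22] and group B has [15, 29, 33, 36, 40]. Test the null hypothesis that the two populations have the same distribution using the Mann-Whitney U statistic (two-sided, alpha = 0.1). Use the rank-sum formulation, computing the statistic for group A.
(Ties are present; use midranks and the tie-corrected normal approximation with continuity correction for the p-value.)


Step 1: Combine and sort all 12 observations; assign midranks.
sorted (value, group): (6,X), (7,X), (11,X), (12,X), (15,X), (15,Y), (16,X), (22,X), (29,Y), (33,Y), (36,Y), (40,Y)
ranks: 6->1, 7->2, 11->3, 12->4, 15->5.5, 15->5.5, 16->7, 22->8, 29->9, 33->10, 36->11, 40->12
Step 2: Rank sum for X: R1 = 1 + 2 + 3 + 4 + 5.5 + 7 + 8 = 30.5.
Step 3: U_X = R1 - n1(n1+1)/2 = 30.5 - 7*8/2 = 30.5 - 28 = 2.5.
       U_Y = n1*n2 - U_X = 35 - 2.5 = 32.5.
Step 4: Ties are present, so use the tie-corrected normal approximation (with continuity correction) for the p-value.
Step 5: p-value = 0.018328; compare to alpha = 0.1. reject H0.

U_X = 2.5, p = 0.018328, reject H0 at alpha = 0.1.


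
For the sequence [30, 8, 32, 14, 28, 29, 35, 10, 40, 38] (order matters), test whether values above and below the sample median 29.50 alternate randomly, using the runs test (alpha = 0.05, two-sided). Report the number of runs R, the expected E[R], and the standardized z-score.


Step 1: Compute median = 29.50; label A = above, B = below.
Labels in order: ABABBBABAA  (n_A = 5, n_B = 5)
Step 2: Count runs R = 7.
Step 3: Under H0 (random ordering), E[R] = 2*n_A*n_B/(n_A+n_B) + 1 = 2*5*5/10 + 1 = 6.0000.
        Var[R] = 2*n_A*n_B*(2*n_A*n_B - n_A - n_B) / ((n_A+n_B)^2 * (n_A+n_B-1)) = 2000/900 = 2.2222.
        SD[R] = 1.4907.
Step 4: Continuity-corrected z = (R - 0.5 - E[R]) / SD[R] = (7 - 0.5 - 6.0000) / 1.4907 = 0.3354.
Step 5: Two-sided p-value via normal approximation = 2*(1 - Phi(|z|)) = 0.737316.
Step 6: alpha = 0.05. fail to reject H0.

R = 7, z = 0.3354, p = 0.737316, fail to reject H0.


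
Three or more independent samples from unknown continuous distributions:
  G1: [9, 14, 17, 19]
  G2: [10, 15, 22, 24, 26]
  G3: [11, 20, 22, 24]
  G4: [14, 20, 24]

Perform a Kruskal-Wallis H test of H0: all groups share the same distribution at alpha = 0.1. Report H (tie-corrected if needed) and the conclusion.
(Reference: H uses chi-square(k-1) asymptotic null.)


Step 1: Combine all N = 16 observations and assign midranks.
sorted (value, group, rank): (9,G1,1), (10,G2,2), (11,G3,3), (14,G1,4.5), (14,G4,4.5), (15,G2,6), (17,G1,7), (19,G1,8), (20,G3,9.5), (20,G4,9.5), (22,G2,11.5), (22,G3,11.5), (24,G2,14), (24,G3,14), (24,G4,14), (26,G2,16)
Step 2: Sum ranks within each group.
R_1 = 20.5 (n_1 = 4)
R_2 = 49.5 (n_2 = 5)
R_3 = 38 (n_3 = 4)
R_4 = 28 (n_4 = 3)
Step 3: H = 12/(N(N+1)) * sum(R_i^2/n_i) - 3(N+1)
     = 12/(16*17) * (20.5^2/4 + 49.5^2/5 + 38^2/4 + 28^2/3) - 3*17
     = 0.044118 * 1217.45 - 51
     = 2.710846.
Step 4: Ties present; correction factor C = 1 - 42/(16^3 - 16) = 0.989706. Corrected H = 2.710846 / 0.989706 = 2.739042.
Step 5: Under H0, H ~ chi^2(3); p-value = 0.433633.
Step 6: alpha = 0.1. fail to reject H0.

H = 2.7390, df = 3, p = 0.433633, fail to reject H0.


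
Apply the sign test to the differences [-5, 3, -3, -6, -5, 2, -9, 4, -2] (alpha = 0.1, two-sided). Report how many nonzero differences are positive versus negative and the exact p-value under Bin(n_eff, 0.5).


Step 1: Discard zero differences. Original n = 9; n_eff = number of nonzero differences = 9.
Nonzero differences (with sign): -5, +3, -3, -6, -5, +2, -9, +4, -2
Step 2: Count signs: positive = 3, negative = 6.
Step 3: Under H0: P(positive) = 0.5, so the number of positives S ~ Bin(9, 0.5).
Step 4: Two-sided exact p-value = sum of Bin(9,0.5) probabilities at or below the observed probability = 0.507812.
Step 5: alpha = 0.1. fail to reject H0.

n_eff = 9, pos = 3, neg = 6, p = 0.507812, fail to reject H0.


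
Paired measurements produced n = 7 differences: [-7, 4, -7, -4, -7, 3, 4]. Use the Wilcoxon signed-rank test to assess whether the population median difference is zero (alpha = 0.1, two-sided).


Step 1: Drop any zero differences (none here) and take |d_i|.
|d| = [7, 4, 7, 4, 7, 3, 4]
Step 2: Midrank |d_i| (ties get averaged ranks).
ranks: |7|->6, |4|->3, |7|->6, |4|->3, |7|->6, |3|->1, |4|->3
Step 3: Attach original signs; sum ranks with positive sign and with negative sign.
W+ = 3 + 1 + 3 = 7
W- = 6 + 6 + 3 + 6 = 21
(Check: W+ + W- = 28 should equal n(n+1)/2 = 28.)
Step 4: Test statistic W = min(W+, W-) = 7.
Step 5: Ties in |d|, so use the tie-corrected normal approximation.
        E[W] = n(n+1)/4 = 7*8/4 = 14.
        Tie groups: |d|=4 (t=3), |d|=7 (t=3); sum(t^3 - t) = 48.
        Var[W] = n(n+1)(2n+1)/24 - sum(t^3-t)/48 = 840/24 - 48/48 = 34.
        z = (W - E[W]) / sqrt(Var[W]) = (7 - 14) / 5.8310 = -1.2005.
        Two-sided p = 2*Phi(z) = 0.229949.
Step 6: alpha = 0.1. fail to reject H0.

W+ = 7, W- = 21, W = min = 7, p = 0.229949, fail to reject H0.


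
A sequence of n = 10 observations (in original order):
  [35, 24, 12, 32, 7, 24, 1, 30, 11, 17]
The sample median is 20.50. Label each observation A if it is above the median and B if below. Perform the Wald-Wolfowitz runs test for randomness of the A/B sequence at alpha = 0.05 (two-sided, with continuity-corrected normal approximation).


Step 1: Compute median = 20.50; label A = above, B = below.
Labels in order: AABABABABB  (n_A = 5, n_B = 5)
Step 2: Count runs R = 8.
Step 3: Under H0 (random ordering), E[R] = 2*n_A*n_B/(n_A+n_B) + 1 = 2*5*5/10 + 1 = 6.0000.
        Var[R] = 2*n_A*n_B*(2*n_A*n_B - n_A - n_B) / ((n_A+n_B)^2 * (n_A+n_B-1)) = 2000/900 = 2.2222.
        SD[R] = 1.4907.
Step 4: Continuity-corrected z = (R - 0.5 - E[R]) / SD[R] = (8 - 0.5 - 6.0000) / 1.4907 = 1.0062.
Step 5: Two-sided p-value via normal approximation = 2*(1 - Phi(|z|)) = 0.314305.
Step 6: alpha = 0.05. fail to reject H0.

R = 8, z = 1.0062, p = 0.314305, fail to reject H0.


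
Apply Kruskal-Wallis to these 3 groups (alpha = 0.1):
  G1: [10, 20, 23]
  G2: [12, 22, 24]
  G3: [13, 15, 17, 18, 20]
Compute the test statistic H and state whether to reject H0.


Step 1: Combine all N = 11 observations and assign midranks.
sorted (value, group, rank): (10,G1,1), (12,G2,2), (13,G3,3), (15,G3,4), (17,G3,5), (18,G3,6), (20,G1,7.5), (20,G3,7.5), (22,G2,9), (23,G1,10), (24,G2,11)
Step 2: Sum ranks within each group.
R_1 = 18.5 (n_1 = 3)
R_2 = 22 (n_2 = 3)
R_3 = 25.5 (n_3 = 5)
Step 3: H = 12/(N(N+1)) * sum(R_i^2/n_i) - 3(N+1)
     = 12/(11*12) * (18.5^2/3 + 22^2/3 + 25.5^2/5) - 3*12
     = 0.090909 * 405.467 - 36
     = 0.860606.
Step 4: Ties present; correction factor C = 1 - 6/(11^3 - 11) = 0.995455. Corrected H = 0.860606 / 0.995455 = 0.864536.
Step 5: Under H0, H ~ chi^2(2); p-value = 0.649035.
Step 6: alpha = 0.1. fail to reject H0.

H = 0.8645, df = 2, p = 0.649035, fail to reject H0.


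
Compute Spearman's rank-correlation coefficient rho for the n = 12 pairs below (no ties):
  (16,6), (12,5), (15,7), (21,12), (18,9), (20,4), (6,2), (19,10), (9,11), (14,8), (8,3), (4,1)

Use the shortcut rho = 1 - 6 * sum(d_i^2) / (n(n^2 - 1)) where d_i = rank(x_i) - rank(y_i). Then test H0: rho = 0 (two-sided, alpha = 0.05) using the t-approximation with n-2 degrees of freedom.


Step 1: Rank x and y separately (midranks; no ties here).
rank(x): 16->8, 12->5, 15->7, 21->12, 18->9, 20->11, 6->2, 19->10, 9->4, 14->6, 8->3, 4->1
rank(y): 6->6, 5->5, 7->7, 12->12, 9->9, 4->4, 2->2, 10->10, 11->11, 8->8, 3->3, 1->1
Step 2: d_i = R_x(i) - R_y(i); compute d_i^2.
  (8-6)^2=4, (5-5)^2=0, (7-7)^2=0, (12-12)^2=0, (9-9)^2=0, (11-4)^2=49, (2-2)^2=0, (10-10)^2=0, (4-11)^2=49, (6-8)^2=4, (3-3)^2=0, (1-1)^2=0
sum(d^2) = 106.
Step 3: rho = 1 - 6*106 / (12*(12^2 - 1)) = 1 - 636/1716 = 0.629371.
Step 4: Under H0, t = rho * sqrt((n-2)/(1-rho^2)) = 2.5611 ~ t(10).
Step 5: Two-sided p-value from the t-distribution with 10 df = 0.028320.
Step 6: alpha = 0.05. reject H0.

rho = 0.6294, p = 0.028320, reject H0 at alpha = 0.05.


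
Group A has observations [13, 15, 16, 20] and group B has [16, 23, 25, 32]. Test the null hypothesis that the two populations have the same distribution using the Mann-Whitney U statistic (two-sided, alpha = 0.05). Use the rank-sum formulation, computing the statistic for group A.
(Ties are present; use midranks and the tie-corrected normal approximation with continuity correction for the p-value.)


Step 1: Combine and sort all 8 observations; assign midranks.
sorted (value, group): (13,X), (15,X), (16,X), (16,Y), (20,X), (23,Y), (25,Y), (32,Y)
ranks: 13->1, 15->2, 16->3.5, 16->3.5, 20->5, 23->6, 25->7, 32->8
Step 2: Rank sum for X: R1 = 1 + 2 + 3.5 + 5 = 11.5.
Step 3: U_X = R1 - n1(n1+1)/2 = 11.5 - 4*5/2 = 11.5 - 10 = 1.5.
       U_Y = n1*n2 - U_X = 16 - 1.5 = 14.5.
Step 4: Ties are present, so use the tie-corrected normal approximation (with continuity correction) for the p-value.
Step 5: p-value = 0.081429; compare to alpha = 0.05. fail to reject H0.

U_X = 1.5, p = 0.081429, fail to reject H0 at alpha = 0.05.


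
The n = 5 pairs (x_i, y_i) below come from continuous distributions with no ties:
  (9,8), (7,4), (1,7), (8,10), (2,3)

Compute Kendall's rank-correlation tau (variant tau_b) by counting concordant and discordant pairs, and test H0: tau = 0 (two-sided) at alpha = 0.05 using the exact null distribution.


Step 1: Enumerate the 10 unordered pairs (i,j) with i<j and classify each by sign(x_j-x_i) * sign(y_j-y_i).
  (1,2):dx=-2,dy=-4->C; (1,3):dx=-8,dy=-1->C; (1,4):dx=-1,dy=+2->D; (1,5):dx=-7,dy=-5->C
  (2,3):dx=-6,dy=+3->D; (2,4):dx=+1,dy=+6->C; (2,5):dx=-5,dy=-1->C; (3,4):dx=+7,dy=+3->C
  (3,5):dx=+1,dy=-4->D; (4,5):dx=-6,dy=-7->C
Step 2: C = 7, D = 3, total pairs = 10.
Step 3: tau = (C - D)/(n(n-1)/2) = (7 - 3)/10 = 0.400000.
Step 4: Exact two-sided p-value (enumerate n! = 120 permutations of y under H0): p = 0.483333.
Step 5: alpha = 0.05. fail to reject H0.

tau_b = 0.4000 (C=7, D=3), p = 0.483333, fail to reject H0.


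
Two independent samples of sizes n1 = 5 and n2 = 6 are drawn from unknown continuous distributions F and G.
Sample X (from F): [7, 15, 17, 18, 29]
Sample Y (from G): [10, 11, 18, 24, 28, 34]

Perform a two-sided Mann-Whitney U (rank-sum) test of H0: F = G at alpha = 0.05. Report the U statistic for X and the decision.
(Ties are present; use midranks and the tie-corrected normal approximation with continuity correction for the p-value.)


Step 1: Combine and sort all 11 observations; assign midranks.
sorted (value, group): (7,X), (10,Y), (11,Y), (15,X), (17,X), (18,X), (18,Y), (24,Y), (28,Y), (29,X), (34,Y)
ranks: 7->1, 10->2, 11->3, 15->4, 17->5, 18->6.5, 18->6.5, 24->8, 28->9, 29->10, 34->11
Step 2: Rank sum for X: R1 = 1 + 4 + 5 + 6.5 + 10 = 26.5.
Step 3: U_X = R1 - n1(n1+1)/2 = 26.5 - 5*6/2 = 26.5 - 15 = 11.5.
       U_Y = n1*n2 - U_X = 30 - 11.5 = 18.5.
Step 4: Ties are present, so use the tie-corrected normal approximation (with continuity correction) for the p-value.
Step 5: p-value = 0.583025; compare to alpha = 0.05. fail to reject H0.

U_X = 11.5, p = 0.583025, fail to reject H0 at alpha = 0.05.


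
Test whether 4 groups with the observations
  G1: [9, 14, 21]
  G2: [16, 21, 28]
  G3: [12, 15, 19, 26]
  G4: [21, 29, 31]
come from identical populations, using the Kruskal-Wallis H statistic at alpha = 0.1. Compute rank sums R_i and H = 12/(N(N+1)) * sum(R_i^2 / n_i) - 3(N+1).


Step 1: Combine all N = 13 observations and assign midranks.
sorted (value, group, rank): (9,G1,1), (12,G3,2), (14,G1,3), (15,G3,4), (16,G2,5), (19,G3,6), (21,G1,8), (21,G2,8), (21,G4,8), (26,G3,10), (28,G2,11), (29,G4,12), (31,G4,13)
Step 2: Sum ranks within each group.
R_1 = 12 (n_1 = 3)
R_2 = 24 (n_2 = 3)
R_3 = 22 (n_3 = 4)
R_4 = 33 (n_4 = 3)
Step 3: H = 12/(N(N+1)) * sum(R_i^2/n_i) - 3(N+1)
     = 12/(13*14) * (12^2/3 + 24^2/3 + 22^2/4 + 33^2/3) - 3*14
     = 0.065934 * 724 - 42
     = 5.736264.
Step 4: Ties present; correction factor C = 1 - 24/(13^3 - 13) = 0.989011. Corrected H = 5.736264 / 0.989011 = 5.800000.
Step 5: Under H0, H ~ chi^2(3); p-value = 0.121757.
Step 6: alpha = 0.1. fail to reject H0.

H = 5.8000, df = 3, p = 0.121757, fail to reject H0.


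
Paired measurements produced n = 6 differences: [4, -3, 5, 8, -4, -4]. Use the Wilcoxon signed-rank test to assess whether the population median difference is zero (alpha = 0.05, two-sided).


Step 1: Drop any zero differences (none here) and take |d_i|.
|d| = [4, 3, 5, 8, 4, 4]
Step 2: Midrank |d_i| (ties get averaged ranks).
ranks: |4|->3, |3|->1, |5|->5, |8|->6, |4|->3, |4|->3
Step 3: Attach original signs; sum ranks with positive sign and with negative sign.
W+ = 3 + 5 + 6 = 14
W- = 1 + 3 + 3 = 7
(Check: W+ + W- = 21 should equal n(n+1)/2 = 21.)
Step 4: Test statistic W = min(W+, W-) = 7.
Step 5: Ties in |d|, so use the tie-corrected normal approximation.
        E[W] = n(n+1)/4 = 6*7/4 = 10.5.
        Tie groups: |d|=4 (t=3); sum(t^3 - t) = 24.
        Var[W] = n(n+1)(2n+1)/24 - sum(t^3-t)/48 = 546/24 - 24/48 = 22.25.
        z = (W - E[W]) / sqrt(Var[W]) = (7 - 10.5) / 4.7170 = -0.7420.
        Two-sided p = 2*Phi(z) = 0.458088.
Step 6: alpha = 0.05. fail to reject H0.

W+ = 14, W- = 7, W = min = 7, p = 0.458088, fail to reject H0.


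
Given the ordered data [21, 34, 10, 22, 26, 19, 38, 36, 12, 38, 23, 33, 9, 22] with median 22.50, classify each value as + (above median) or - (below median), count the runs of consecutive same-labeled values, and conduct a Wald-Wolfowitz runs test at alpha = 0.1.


Step 1: Compute median = 22.50; label A = above, B = below.
Labels in order: BABBABAABAAABB  (n_A = 7, n_B = 7)
Step 2: Count runs R = 9.
Step 3: Under H0 (random ordering), E[R] = 2*n_A*n_B/(n_A+n_B) + 1 = 2*7*7/14 + 1 = 8.0000.
        Var[R] = 2*n_A*n_B*(2*n_A*n_B - n_A - n_B) / ((n_A+n_B)^2 * (n_A+n_B-1)) = 8232/2548 = 3.2308.
        SD[R] = 1.7974.
Step 4: Continuity-corrected z = (R - 0.5 - E[R]) / SD[R] = (9 - 0.5 - 8.0000) / 1.7974 = 0.2782.
Step 5: Two-sided p-value via normal approximation = 2*(1 - Phi(|z|)) = 0.780879.
Step 6: alpha = 0.1. fail to reject H0.

R = 9, z = 0.2782, p = 0.780879, fail to reject H0.


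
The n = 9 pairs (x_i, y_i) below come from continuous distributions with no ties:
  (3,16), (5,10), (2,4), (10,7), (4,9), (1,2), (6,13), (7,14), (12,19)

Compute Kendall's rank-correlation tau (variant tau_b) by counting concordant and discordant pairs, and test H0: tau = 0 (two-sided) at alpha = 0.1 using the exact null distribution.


Step 1: Enumerate the 36 unordered pairs (i,j) with i<j and classify each by sign(x_j-x_i) * sign(y_j-y_i).
  (1,2):dx=+2,dy=-6->D; (1,3):dx=-1,dy=-12->C; (1,4):dx=+7,dy=-9->D; (1,5):dx=+1,dy=-7->D
  (1,6):dx=-2,dy=-14->C; (1,7):dx=+3,dy=-3->D; (1,8):dx=+4,dy=-2->D; (1,9):dx=+9,dy=+3->C
  (2,3):dx=-3,dy=-6->C; (2,4):dx=+5,dy=-3->D; (2,5):dx=-1,dy=-1->C; (2,6):dx=-4,dy=-8->C
  (2,7):dx=+1,dy=+3->C; (2,8):dx=+2,dy=+4->C; (2,9):dx=+7,dy=+9->C; (3,4):dx=+8,dy=+3->C
  (3,5):dx=+2,dy=+5->C; (3,6):dx=-1,dy=-2->C; (3,7):dx=+4,dy=+9->C; (3,8):dx=+5,dy=+10->C
  (3,9):dx=+10,dy=+15->C; (4,5):dx=-6,dy=+2->D; (4,6):dx=-9,dy=-5->C; (4,7):dx=-4,dy=+6->D
  (4,8):dx=-3,dy=+7->D; (4,9):dx=+2,dy=+12->C; (5,6):dx=-3,dy=-7->C; (5,7):dx=+2,dy=+4->C
  (5,8):dx=+3,dy=+5->C; (5,9):dx=+8,dy=+10->C; (6,7):dx=+5,dy=+11->C; (6,8):dx=+6,dy=+12->C
  (6,9):dx=+11,dy=+17->C; (7,8):dx=+1,dy=+1->C; (7,9):dx=+6,dy=+6->C; (8,9):dx=+5,dy=+5->C
Step 2: C = 27, D = 9, total pairs = 36.
Step 3: tau = (C - D)/(n(n-1)/2) = (27 - 9)/36 = 0.500000.
Step 4: Exact two-sided p-value (enumerate n! = 362880 permutations of y under H0): p = 0.075176.
Step 5: alpha = 0.1. reject H0.

tau_b = 0.5000 (C=27, D=9), p = 0.075176, reject H0.


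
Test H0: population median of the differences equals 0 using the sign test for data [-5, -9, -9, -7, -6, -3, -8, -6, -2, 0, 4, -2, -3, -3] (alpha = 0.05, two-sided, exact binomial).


Step 1: Discard zero differences. Original n = 14; n_eff = number of nonzero differences = 13.
Nonzero differences (with sign): -5, -9, -9, -7, -6, -3, -8, -6, -2, +4, -2, -3, -3
Step 2: Count signs: positive = 1, negative = 12.
Step 3: Under H0: P(positive) = 0.5, so the number of positives S ~ Bin(13, 0.5).
Step 4: Two-sided exact p-value = sum of Bin(13,0.5) probabilities at or below the observed probability = 0.003418.
Step 5: alpha = 0.05. reject H0.

n_eff = 13, pos = 1, neg = 12, p = 0.003418, reject H0.


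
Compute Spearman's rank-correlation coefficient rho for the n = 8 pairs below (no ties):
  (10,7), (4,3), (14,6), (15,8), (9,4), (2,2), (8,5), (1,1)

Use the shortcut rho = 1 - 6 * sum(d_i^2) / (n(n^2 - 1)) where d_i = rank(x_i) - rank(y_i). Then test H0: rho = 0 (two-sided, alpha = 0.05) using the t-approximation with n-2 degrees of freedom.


Step 1: Rank x and y separately (midranks; no ties here).
rank(x): 10->6, 4->3, 14->7, 15->8, 9->5, 2->2, 8->4, 1->1
rank(y): 7->7, 3->3, 6->6, 8->8, 4->4, 2->2, 5->5, 1->1
Step 2: d_i = R_x(i) - R_y(i); compute d_i^2.
  (6-7)^2=1, (3-3)^2=0, (7-6)^2=1, (8-8)^2=0, (5-4)^2=1, (2-2)^2=0, (4-5)^2=1, (1-1)^2=0
sum(d^2) = 4.
Step 3: rho = 1 - 6*4 / (8*(8^2 - 1)) = 1 - 24/504 = 0.952381.
Step 4: Under H0, t = rho * sqrt((n-2)/(1-rho^2)) = 7.6509 ~ t(6).
Step 5: Two-sided p-value from the t-distribution with 6 df = 0.000260.
Step 6: alpha = 0.05. reject H0.

rho = 0.9524, p = 0.000260, reject H0 at alpha = 0.05.


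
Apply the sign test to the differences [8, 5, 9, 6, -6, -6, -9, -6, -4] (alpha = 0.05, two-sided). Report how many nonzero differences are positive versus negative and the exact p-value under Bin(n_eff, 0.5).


Step 1: Discard zero differences. Original n = 9; n_eff = number of nonzero differences = 9.
Nonzero differences (with sign): +8, +5, +9, +6, -6, -6, -9, -6, -4
Step 2: Count signs: positive = 4, negative = 5.
Step 3: Under H0: P(positive) = 0.5, so the number of positives S ~ Bin(9, 0.5).
Step 4: Two-sided exact p-value = sum of Bin(9,0.5) probabilities at or below the observed probability = 1.000000.
Step 5: alpha = 0.05. fail to reject H0.

n_eff = 9, pos = 4, neg = 5, p = 1.000000, fail to reject H0.


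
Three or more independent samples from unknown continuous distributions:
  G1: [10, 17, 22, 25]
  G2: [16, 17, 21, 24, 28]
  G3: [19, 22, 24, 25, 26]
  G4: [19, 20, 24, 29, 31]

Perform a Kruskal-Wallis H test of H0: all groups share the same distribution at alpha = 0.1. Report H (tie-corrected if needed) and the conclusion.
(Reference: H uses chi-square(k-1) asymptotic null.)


Step 1: Combine all N = 19 observations and assign midranks.
sorted (value, group, rank): (10,G1,1), (16,G2,2), (17,G1,3.5), (17,G2,3.5), (19,G3,5.5), (19,G4,5.5), (20,G4,7), (21,G2,8), (22,G1,9.5), (22,G3,9.5), (24,G2,12), (24,G3,12), (24,G4,12), (25,G1,14.5), (25,G3,14.5), (26,G3,16), (28,G2,17), (29,G4,18), (31,G4,19)
Step 2: Sum ranks within each group.
R_1 = 28.5 (n_1 = 4)
R_2 = 42.5 (n_2 = 5)
R_3 = 57.5 (n_3 = 5)
R_4 = 61.5 (n_4 = 5)
Step 3: H = 12/(N(N+1)) * sum(R_i^2/n_i) - 3(N+1)
     = 12/(19*20) * (28.5^2/4 + 42.5^2/5 + 57.5^2/5 + 61.5^2/5) - 3*20
     = 0.031579 * 1982.01 - 60
     = 2.589868.
Step 4: Ties present; correction factor C = 1 - 48/(19^3 - 19) = 0.992982. Corrected H = 2.589868 / 0.992982 = 2.608171.
Step 5: Under H0, H ~ chi^2(3); p-value = 0.456059.
Step 6: alpha = 0.1. fail to reject H0.

H = 2.6082, df = 3, p = 0.456059, fail to reject H0.


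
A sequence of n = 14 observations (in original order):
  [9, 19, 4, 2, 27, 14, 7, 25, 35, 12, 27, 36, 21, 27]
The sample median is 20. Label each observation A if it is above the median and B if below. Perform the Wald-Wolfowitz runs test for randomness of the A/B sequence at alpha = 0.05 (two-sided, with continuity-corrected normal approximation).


Step 1: Compute median = 20; label A = above, B = below.
Labels in order: BBBBABBAABAAAA  (n_A = 7, n_B = 7)
Step 2: Count runs R = 6.
Step 3: Under H0 (random ordering), E[R] = 2*n_A*n_B/(n_A+n_B) + 1 = 2*7*7/14 + 1 = 8.0000.
        Var[R] = 2*n_A*n_B*(2*n_A*n_B - n_A - n_B) / ((n_A+n_B)^2 * (n_A+n_B-1)) = 8232/2548 = 3.2308.
        SD[R] = 1.7974.
Step 4: Continuity-corrected z = (R + 0.5 - E[R]) / SD[R] = (6 + 0.5 - 8.0000) / 1.7974 = -0.8345.
Step 5: Two-sided p-value via normal approximation = 2*(1 - Phi(|z|)) = 0.403986.
Step 6: alpha = 0.05. fail to reject H0.

R = 6, z = -0.8345, p = 0.403986, fail to reject H0.


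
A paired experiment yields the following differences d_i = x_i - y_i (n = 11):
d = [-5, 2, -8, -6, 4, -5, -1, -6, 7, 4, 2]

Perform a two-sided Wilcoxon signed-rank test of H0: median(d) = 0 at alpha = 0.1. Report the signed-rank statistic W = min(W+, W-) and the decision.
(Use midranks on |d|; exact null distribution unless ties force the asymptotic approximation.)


Step 1: Drop any zero differences (none here) and take |d_i|.
|d| = [5, 2, 8, 6, 4, 5, 1, 6, 7, 4, 2]
Step 2: Midrank |d_i| (ties get averaged ranks).
ranks: |5|->6.5, |2|->2.5, |8|->11, |6|->8.5, |4|->4.5, |5|->6.5, |1|->1, |6|->8.5, |7|->10, |4|->4.5, |2|->2.5
Step 3: Attach original signs; sum ranks with positive sign and with negative sign.
W+ = 2.5 + 4.5 + 10 + 4.5 + 2.5 = 24
W- = 6.5 + 11 + 8.5 + 6.5 + 1 + 8.5 = 42
(Check: W+ + W- = 66 should equal n(n+1)/2 = 66.)
Step 4: Test statistic W = min(W+, W-) = 24.
Step 5: Ties in |d|, so use the tie-corrected normal approximation.
        E[W] = n(n+1)/4 = 11*12/4 = 33.
        Tie groups: |d|=2 (t=2), |d|=4 (t=2), |d|=5 (t=2), |d|=6 (t=2); sum(t^3 - t) = 24.
        Var[W] = n(n+1)(2n+1)/24 - sum(t^3-t)/48 = 3036/24 - 24/48 = 126.
        z = (W - E[W]) / sqrt(Var[W]) = (24 - 33) / 11.2250 = -0.8018.
        Two-sided p = 2*Phi(z) = 0.422678.
Step 6: alpha = 0.1. fail to reject H0.

W+ = 24, W- = 42, W = min = 24, p = 0.422678, fail to reject H0.


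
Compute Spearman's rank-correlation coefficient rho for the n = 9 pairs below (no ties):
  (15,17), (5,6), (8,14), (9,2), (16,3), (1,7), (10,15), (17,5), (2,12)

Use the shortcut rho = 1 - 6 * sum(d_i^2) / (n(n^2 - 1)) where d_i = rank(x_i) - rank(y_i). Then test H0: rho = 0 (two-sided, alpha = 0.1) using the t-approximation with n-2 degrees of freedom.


Step 1: Rank x and y separately (midranks; no ties here).
rank(x): 15->7, 5->3, 8->4, 9->5, 16->8, 1->1, 10->6, 17->9, 2->2
rank(y): 17->9, 6->4, 14->7, 2->1, 3->2, 7->5, 15->8, 5->3, 12->6
Step 2: d_i = R_x(i) - R_y(i); compute d_i^2.
  (7-9)^2=4, (3-4)^2=1, (4-7)^2=9, (5-1)^2=16, (8-2)^2=36, (1-5)^2=16, (6-8)^2=4, (9-3)^2=36, (2-6)^2=16
sum(d^2) = 138.
Step 3: rho = 1 - 6*138 / (9*(9^2 - 1)) = 1 - 828/720 = -0.150000.
Step 4: Under H0, t = rho * sqrt((n-2)/(1-rho^2)) = -0.4014 ~ t(7).
Step 5: Two-sided p-value from the t-distribution with 7 df = 0.700094.
Step 6: alpha = 0.1. fail to reject H0.

rho = -0.1500, p = 0.700094, fail to reject H0 at alpha = 0.1.


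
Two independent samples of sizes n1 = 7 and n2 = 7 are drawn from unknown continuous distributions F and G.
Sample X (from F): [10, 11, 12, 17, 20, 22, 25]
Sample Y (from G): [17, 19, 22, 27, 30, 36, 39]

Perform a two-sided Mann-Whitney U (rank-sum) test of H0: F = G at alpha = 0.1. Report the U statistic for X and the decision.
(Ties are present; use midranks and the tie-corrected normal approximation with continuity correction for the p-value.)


Step 1: Combine and sort all 14 observations; assign midranks.
sorted (value, group): (10,X), (11,X), (12,X), (17,X), (17,Y), (19,Y), (20,X), (22,X), (22,Y), (25,X), (27,Y), (30,Y), (36,Y), (39,Y)
ranks: 10->1, 11->2, 12->3, 17->4.5, 17->4.5, 19->6, 20->7, 22->8.5, 22->8.5, 25->10, 27->11, 30->12, 36->13, 39->14
Step 2: Rank sum for X: R1 = 1 + 2 + 3 + 4.5 + 7 + 8.5 + 10 = 36.
Step 3: U_X = R1 - n1(n1+1)/2 = 36 - 7*8/2 = 36 - 28 = 8.
       U_Y = n1*n2 - U_X = 49 - 8 = 41.
Step 4: Ties are present, so use the tie-corrected normal approximation (with continuity correction) for the p-value.
Step 5: p-value = 0.040471; compare to alpha = 0.1. reject H0.

U_X = 8, p = 0.040471, reject H0 at alpha = 0.1.


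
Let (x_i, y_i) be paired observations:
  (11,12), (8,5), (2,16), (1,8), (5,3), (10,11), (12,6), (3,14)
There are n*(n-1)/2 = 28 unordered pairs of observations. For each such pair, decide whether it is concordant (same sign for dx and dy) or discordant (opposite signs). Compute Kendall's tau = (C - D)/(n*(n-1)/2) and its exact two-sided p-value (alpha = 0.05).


Step 1: Enumerate the 28 unordered pairs (i,j) with i<j and classify each by sign(x_j-x_i) * sign(y_j-y_i).
  (1,2):dx=-3,dy=-7->C; (1,3):dx=-9,dy=+4->D; (1,4):dx=-10,dy=-4->C; (1,5):dx=-6,dy=-9->C
  (1,6):dx=-1,dy=-1->C; (1,7):dx=+1,dy=-6->D; (1,8):dx=-8,dy=+2->D; (2,3):dx=-6,dy=+11->D
  (2,4):dx=-7,dy=+3->D; (2,5):dx=-3,dy=-2->C; (2,6):dx=+2,dy=+6->C; (2,7):dx=+4,dy=+1->C
  (2,8):dx=-5,dy=+9->D; (3,4):dx=-1,dy=-8->C; (3,5):dx=+3,dy=-13->D; (3,6):dx=+8,dy=-5->D
  (3,7):dx=+10,dy=-10->D; (3,8):dx=+1,dy=-2->D; (4,5):dx=+4,dy=-5->D; (4,6):dx=+9,dy=+3->C
  (4,7):dx=+11,dy=-2->D; (4,8):dx=+2,dy=+6->C; (5,6):dx=+5,dy=+8->C; (5,7):dx=+7,dy=+3->C
  (5,8):dx=-2,dy=+11->D; (6,7):dx=+2,dy=-5->D; (6,8):dx=-7,dy=+3->D; (7,8):dx=-9,dy=+8->D
Step 2: C = 12, D = 16, total pairs = 28.
Step 3: tau = (C - D)/(n(n-1)/2) = (12 - 16)/28 = -0.142857.
Step 4: Exact two-sided p-value (enumerate n! = 40320 permutations of y under H0): p = 0.719544.
Step 5: alpha = 0.05. fail to reject H0.

tau_b = -0.1429 (C=12, D=16), p = 0.719544, fail to reject H0.


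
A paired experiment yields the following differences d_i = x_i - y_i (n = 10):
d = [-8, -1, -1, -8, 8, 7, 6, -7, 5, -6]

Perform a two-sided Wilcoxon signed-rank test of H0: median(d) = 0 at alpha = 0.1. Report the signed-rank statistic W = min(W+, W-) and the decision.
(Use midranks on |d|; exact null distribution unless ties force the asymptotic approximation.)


Step 1: Drop any zero differences (none here) and take |d_i|.
|d| = [8, 1, 1, 8, 8, 7, 6, 7, 5, 6]
Step 2: Midrank |d_i| (ties get averaged ranks).
ranks: |8|->9, |1|->1.5, |1|->1.5, |8|->9, |8|->9, |7|->6.5, |6|->4.5, |7|->6.5, |5|->3, |6|->4.5
Step 3: Attach original signs; sum ranks with positive sign and with negative sign.
W+ = 9 + 6.5 + 4.5 + 3 = 23
W- = 9 + 1.5 + 1.5 + 9 + 6.5 + 4.5 = 32
(Check: W+ + W- = 55 should equal n(n+1)/2 = 55.)
Step 4: Test statistic W = min(W+, W-) = 23.
Step 5: Ties in |d|, so use the tie-corrected normal approximation.
        E[W] = n(n+1)/4 = 10*11/4 = 27.5.
        Tie groups: |d|=1 (t=2), |d|=6 (t=2), |d|=7 (t=2), |d|=8 (t=3); sum(t^3 - t) = 42.
        Var[W] = n(n+1)(2n+1)/24 - sum(t^3-t)/48 = 2310/24 - 42/48 = 95.375.
        z = (W - E[W]) / sqrt(Var[W]) = (23 - 27.5) / 9.7660 = -0.4608.
        Two-sided p = 2*Phi(z) = 0.644955.
Step 6: alpha = 0.1. fail to reject H0.

W+ = 23, W- = 32, W = min = 23, p = 0.644955, fail to reject H0.


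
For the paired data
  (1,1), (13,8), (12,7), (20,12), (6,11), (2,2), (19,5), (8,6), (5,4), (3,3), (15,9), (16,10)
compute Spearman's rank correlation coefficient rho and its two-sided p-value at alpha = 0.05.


Step 1: Rank x and y separately (midranks; no ties here).
rank(x): 1->1, 13->8, 12->7, 20->12, 6->5, 2->2, 19->11, 8->6, 5->4, 3->3, 15->9, 16->10
rank(y): 1->1, 8->8, 7->7, 12->12, 11->11, 2->2, 5->5, 6->6, 4->4, 3->3, 9->9, 10->10
Step 2: d_i = R_x(i) - R_y(i); compute d_i^2.
  (1-1)^2=0, (8-8)^2=0, (7-7)^2=0, (12-12)^2=0, (5-11)^2=36, (2-2)^2=0, (11-5)^2=36, (6-6)^2=0, (4-4)^2=0, (3-3)^2=0, (9-9)^2=0, (10-10)^2=0
sum(d^2) = 72.
Step 3: rho = 1 - 6*72 / (12*(12^2 - 1)) = 1 - 432/1716 = 0.748252.
Step 4: Under H0, t = rho * sqrt((n-2)/(1-rho^2)) = 3.5667 ~ t(10).
Step 5: Two-sided p-value from the t-distribution with 10 df = 0.005124.
Step 6: alpha = 0.05. reject H0.

rho = 0.7483, p = 0.005124, reject H0 at alpha = 0.05.


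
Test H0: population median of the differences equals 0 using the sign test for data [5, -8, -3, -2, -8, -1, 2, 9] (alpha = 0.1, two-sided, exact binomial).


Step 1: Discard zero differences. Original n = 8; n_eff = number of nonzero differences = 8.
Nonzero differences (with sign): +5, -8, -3, -2, -8, -1, +2, +9
Step 2: Count signs: positive = 3, negative = 5.
Step 3: Under H0: P(positive) = 0.5, so the number of positives S ~ Bin(8, 0.5).
Step 4: Two-sided exact p-value = sum of Bin(8,0.5) probabilities at or below the observed probability = 0.726562.
Step 5: alpha = 0.1. fail to reject H0.

n_eff = 8, pos = 3, neg = 5, p = 0.726562, fail to reject H0.


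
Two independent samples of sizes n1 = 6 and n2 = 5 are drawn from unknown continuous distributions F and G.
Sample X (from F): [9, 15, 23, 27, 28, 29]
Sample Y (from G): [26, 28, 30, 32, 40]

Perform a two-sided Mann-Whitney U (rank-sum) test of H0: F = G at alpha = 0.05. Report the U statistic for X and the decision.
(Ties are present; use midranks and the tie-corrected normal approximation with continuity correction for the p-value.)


Step 1: Combine and sort all 11 observations; assign midranks.
sorted (value, group): (9,X), (15,X), (23,X), (26,Y), (27,X), (28,X), (28,Y), (29,X), (30,Y), (32,Y), (40,Y)
ranks: 9->1, 15->2, 23->3, 26->4, 27->5, 28->6.5, 28->6.5, 29->8, 30->9, 32->10, 40->11
Step 2: Rank sum for X: R1 = 1 + 2 + 3 + 5 + 6.5 + 8 = 25.5.
Step 3: U_X = R1 - n1(n1+1)/2 = 25.5 - 6*7/2 = 25.5 - 21 = 4.5.
       U_Y = n1*n2 - U_X = 30 - 4.5 = 25.5.
Step 4: Ties are present, so use the tie-corrected normal approximation (with continuity correction) for the p-value.
Step 5: p-value = 0.067264; compare to alpha = 0.05. fail to reject H0.

U_X = 4.5, p = 0.067264, fail to reject H0 at alpha = 0.05.


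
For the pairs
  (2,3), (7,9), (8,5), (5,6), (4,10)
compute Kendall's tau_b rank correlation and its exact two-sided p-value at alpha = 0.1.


Step 1: Enumerate the 10 unordered pairs (i,j) with i<j and classify each by sign(x_j-x_i) * sign(y_j-y_i).
  (1,2):dx=+5,dy=+6->C; (1,3):dx=+6,dy=+2->C; (1,4):dx=+3,dy=+3->C; (1,5):dx=+2,dy=+7->C
  (2,3):dx=+1,dy=-4->D; (2,4):dx=-2,dy=-3->C; (2,5):dx=-3,dy=+1->D; (3,4):dx=-3,dy=+1->D
  (3,5):dx=-4,dy=+5->D; (4,5):dx=-1,dy=+4->D
Step 2: C = 5, D = 5, total pairs = 10.
Step 3: tau = (C - D)/(n(n-1)/2) = (5 - 5)/10 = 0.000000.
Step 4: Exact two-sided p-value (enumerate n! = 120 permutations of y under H0): p = 1.000000.
Step 5: alpha = 0.1. fail to reject H0.

tau_b = 0.0000 (C=5, D=5), p = 1.000000, fail to reject H0.


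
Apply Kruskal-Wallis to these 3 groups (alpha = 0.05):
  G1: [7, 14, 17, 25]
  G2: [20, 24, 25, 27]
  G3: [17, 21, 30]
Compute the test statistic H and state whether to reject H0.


Step 1: Combine all N = 11 observations and assign midranks.
sorted (value, group, rank): (7,G1,1), (14,G1,2), (17,G1,3.5), (17,G3,3.5), (20,G2,5), (21,G3,6), (24,G2,7), (25,G1,8.5), (25,G2,8.5), (27,G2,10), (30,G3,11)
Step 2: Sum ranks within each group.
R_1 = 15 (n_1 = 4)
R_2 = 30.5 (n_2 = 4)
R_3 = 20.5 (n_3 = 3)
Step 3: H = 12/(N(N+1)) * sum(R_i^2/n_i) - 3(N+1)
     = 12/(11*12) * (15^2/4 + 30.5^2/4 + 20.5^2/3) - 3*12
     = 0.090909 * 428.896 - 36
     = 2.990530.
Step 4: Ties present; correction factor C = 1 - 12/(11^3 - 11) = 0.990909. Corrected H = 2.990530 / 0.990909 = 3.017966.
Step 5: Under H0, H ~ chi^2(2); p-value = 0.221135.
Step 6: alpha = 0.05. fail to reject H0.

H = 3.0180, df = 2, p = 0.221135, fail to reject H0.


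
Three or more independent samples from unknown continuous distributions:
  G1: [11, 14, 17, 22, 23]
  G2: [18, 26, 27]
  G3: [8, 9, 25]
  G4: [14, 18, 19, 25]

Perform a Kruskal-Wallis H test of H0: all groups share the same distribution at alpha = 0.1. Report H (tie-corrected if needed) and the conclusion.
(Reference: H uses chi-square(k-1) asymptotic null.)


Step 1: Combine all N = 15 observations and assign midranks.
sorted (value, group, rank): (8,G3,1), (9,G3,2), (11,G1,3), (14,G1,4.5), (14,G4,4.5), (17,G1,6), (18,G2,7.5), (18,G4,7.5), (19,G4,9), (22,G1,10), (23,G1,11), (25,G3,12.5), (25,G4,12.5), (26,G2,14), (27,G2,15)
Step 2: Sum ranks within each group.
R_1 = 34.5 (n_1 = 5)
R_2 = 36.5 (n_2 = 3)
R_3 = 15.5 (n_3 = 3)
R_4 = 33.5 (n_4 = 4)
Step 3: H = 12/(N(N+1)) * sum(R_i^2/n_i) - 3(N+1)
     = 12/(15*16) * (34.5^2/5 + 36.5^2/3 + 15.5^2/3 + 33.5^2/4) - 3*16
     = 0.050000 * 1042.78 - 48
     = 4.138958.
Step 4: Ties present; correction factor C = 1 - 18/(15^3 - 15) = 0.994643. Corrected H = 4.138958 / 0.994643 = 4.161251.
Step 5: Under H0, H ~ chi^2(3); p-value = 0.244570.
Step 6: alpha = 0.1. fail to reject H0.

H = 4.1613, df = 3, p = 0.244570, fail to reject H0.


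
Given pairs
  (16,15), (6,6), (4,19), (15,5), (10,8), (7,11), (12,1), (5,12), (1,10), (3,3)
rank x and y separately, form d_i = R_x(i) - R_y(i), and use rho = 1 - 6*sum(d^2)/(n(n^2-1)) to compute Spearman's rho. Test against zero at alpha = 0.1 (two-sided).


Step 1: Rank x and y separately (midranks; no ties here).
rank(x): 16->10, 6->5, 4->3, 15->9, 10->7, 7->6, 12->8, 5->4, 1->1, 3->2
rank(y): 15->9, 6->4, 19->10, 5->3, 8->5, 11->7, 1->1, 12->8, 10->6, 3->2
Step 2: d_i = R_x(i) - R_y(i); compute d_i^2.
  (10-9)^2=1, (5-4)^2=1, (3-10)^2=49, (9-3)^2=36, (7-5)^2=4, (6-7)^2=1, (8-1)^2=49, (4-8)^2=16, (1-6)^2=25, (2-2)^2=0
sum(d^2) = 182.
Step 3: rho = 1 - 6*182 / (10*(10^2 - 1)) = 1 - 1092/990 = -0.103030.
Step 4: Under H0, t = rho * sqrt((n-2)/(1-rho^2)) = -0.2930 ~ t(8).
Step 5: Two-sided p-value from the t-distribution with 8 df = 0.776998.
Step 6: alpha = 0.1. fail to reject H0.

rho = -0.1030, p = 0.776998, fail to reject H0 at alpha = 0.1.


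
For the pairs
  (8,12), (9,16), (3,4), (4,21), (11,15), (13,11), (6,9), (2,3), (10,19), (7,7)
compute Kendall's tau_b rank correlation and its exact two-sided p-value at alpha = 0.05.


Step 1: Enumerate the 45 unordered pairs (i,j) with i<j and classify each by sign(x_j-x_i) * sign(y_j-y_i).
  (1,2):dx=+1,dy=+4->C; (1,3):dx=-5,dy=-8->C; (1,4):dx=-4,dy=+9->D; (1,5):dx=+3,dy=+3->C
  (1,6):dx=+5,dy=-1->D; (1,7):dx=-2,dy=-3->C; (1,8):dx=-6,dy=-9->C; (1,9):dx=+2,dy=+7->C
  (1,10):dx=-1,dy=-5->C; (2,3):dx=-6,dy=-12->C; (2,4):dx=-5,dy=+5->D; (2,5):dx=+2,dy=-1->D
  (2,6):dx=+4,dy=-5->D; (2,7):dx=-3,dy=-7->C; (2,8):dx=-7,dy=-13->C; (2,9):dx=+1,dy=+3->C
  (2,10):dx=-2,dy=-9->C; (3,4):dx=+1,dy=+17->C; (3,5):dx=+8,dy=+11->C; (3,6):dx=+10,dy=+7->C
  (3,7):dx=+3,dy=+5->C; (3,8):dx=-1,dy=-1->C; (3,9):dx=+7,dy=+15->C; (3,10):dx=+4,dy=+3->C
  (4,5):dx=+7,dy=-6->D; (4,6):dx=+9,dy=-10->D; (4,7):dx=+2,dy=-12->D; (4,8):dx=-2,dy=-18->C
  (4,9):dx=+6,dy=-2->D; (4,10):dx=+3,dy=-14->D; (5,6):dx=+2,dy=-4->D; (5,7):dx=-5,dy=-6->C
  (5,8):dx=-9,dy=-12->C; (5,9):dx=-1,dy=+4->D; (5,10):dx=-4,dy=-8->C; (6,7):dx=-7,dy=-2->C
  (6,8):dx=-11,dy=-8->C; (6,9):dx=-3,dy=+8->D; (6,10):dx=-6,dy=-4->C; (7,8):dx=-4,dy=-6->C
  (7,9):dx=+4,dy=+10->C; (7,10):dx=+1,dy=-2->D; (8,9):dx=+8,dy=+16->C; (8,10):dx=+5,dy=+4->C
  (9,10):dx=-3,dy=-12->C
Step 2: C = 31, D = 14, total pairs = 45.
Step 3: tau = (C - D)/(n(n-1)/2) = (31 - 14)/45 = 0.377778.
Step 4: Exact two-sided p-value (enumerate n! = 3628800 permutations of y under H0): p = 0.155742.
Step 5: alpha = 0.05. fail to reject H0.

tau_b = 0.3778 (C=31, D=14), p = 0.155742, fail to reject H0.


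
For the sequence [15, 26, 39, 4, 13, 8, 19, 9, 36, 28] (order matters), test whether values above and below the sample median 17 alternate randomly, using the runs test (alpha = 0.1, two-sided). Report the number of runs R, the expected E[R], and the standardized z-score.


Step 1: Compute median = 17; label A = above, B = below.
Labels in order: BAABBBABAA  (n_A = 5, n_B = 5)
Step 2: Count runs R = 6.
Step 3: Under H0 (random ordering), E[R] = 2*n_A*n_B/(n_A+n_B) + 1 = 2*5*5/10 + 1 = 6.0000.
        Var[R] = 2*n_A*n_B*(2*n_A*n_B - n_A - n_B) / ((n_A+n_B)^2 * (n_A+n_B-1)) = 2000/900 = 2.2222.
        SD[R] = 1.4907.
Step 4: R = E[R], so z = 0 with no continuity correction.
Step 5: Two-sided p-value via normal approximation = 2*(1 - Phi(|z|)) = 1.000000.
Step 6: alpha = 0.1. fail to reject H0.

R = 6, z = 0.0000, p = 1.000000, fail to reject H0.


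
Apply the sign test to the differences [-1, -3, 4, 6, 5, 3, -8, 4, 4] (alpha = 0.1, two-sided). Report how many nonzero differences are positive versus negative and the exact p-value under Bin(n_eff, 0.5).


Step 1: Discard zero differences. Original n = 9; n_eff = number of nonzero differences = 9.
Nonzero differences (with sign): -1, -3, +4, +6, +5, +3, -8, +4, +4
Step 2: Count signs: positive = 6, negative = 3.
Step 3: Under H0: P(positive) = 0.5, so the number of positives S ~ Bin(9, 0.5).
Step 4: Two-sided exact p-value = sum of Bin(9,0.5) probabilities at or below the observed probability = 0.507812.
Step 5: alpha = 0.1. fail to reject H0.

n_eff = 9, pos = 6, neg = 3, p = 0.507812, fail to reject H0.


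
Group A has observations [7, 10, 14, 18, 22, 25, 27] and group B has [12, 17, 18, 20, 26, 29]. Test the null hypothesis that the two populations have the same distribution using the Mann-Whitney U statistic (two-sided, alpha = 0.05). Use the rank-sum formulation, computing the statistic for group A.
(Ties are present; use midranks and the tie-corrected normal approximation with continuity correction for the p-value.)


Step 1: Combine and sort all 13 observations; assign midranks.
sorted (value, group): (7,X), (10,X), (12,Y), (14,X), (17,Y), (18,X), (18,Y), (20,Y), (22,X), (25,X), (26,Y), (27,X), (29,Y)
ranks: 7->1, 10->2, 12->3, 14->4, 17->5, 18->6.5, 18->6.5, 20->8, 22->9, 25->10, 26->11, 27->12, 29->13
Step 2: Rank sum for X: R1 = 1 + 2 + 4 + 6.5 + 9 + 10 + 12 = 44.5.
Step 3: U_X = R1 - n1(n1+1)/2 = 44.5 - 7*8/2 = 44.5 - 28 = 16.5.
       U_Y = n1*n2 - U_X = 42 - 16.5 = 25.5.
Step 4: Ties are present, so use the tie-corrected normal approximation (with continuity correction) for the p-value.
Step 5: p-value = 0.567176; compare to alpha = 0.05. fail to reject H0.

U_X = 16.5, p = 0.567176, fail to reject H0 at alpha = 0.05.


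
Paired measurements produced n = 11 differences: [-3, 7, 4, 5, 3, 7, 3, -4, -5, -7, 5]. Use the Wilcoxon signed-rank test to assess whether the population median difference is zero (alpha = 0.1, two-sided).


Step 1: Drop any zero differences (none here) and take |d_i|.
|d| = [3, 7, 4, 5, 3, 7, 3, 4, 5, 7, 5]
Step 2: Midrank |d_i| (ties get averaged ranks).
ranks: |3|->2, |7|->10, |4|->4.5, |5|->7, |3|->2, |7|->10, |3|->2, |4|->4.5, |5|->7, |7|->10, |5|->7
Step 3: Attach original signs; sum ranks with positive sign and with negative sign.
W+ = 10 + 4.5 + 7 + 2 + 10 + 2 + 7 = 42.5
W- = 2 + 4.5 + 7 + 10 = 23.5
(Check: W+ + W- = 66 should equal n(n+1)/2 = 66.)
Step 4: Test statistic W = min(W+, W-) = 23.5.
Step 5: Ties in |d|, so use the tie-corrected normal approximation.
        E[W] = n(n+1)/4 = 11*12/4 = 33.
        Tie groups: |d|=3 (t=3), |d|=4 (t=2), |d|=5 (t=3), |d|=7 (t=3); sum(t^3 - t) = 78.
        Var[W] = n(n+1)(2n+1)/24 - sum(t^3-t)/48 = 3036/24 - 78/48 = 124.875.
        z = (W - E[W]) / sqrt(Var[W]) = (23.5 - 33) / 11.1747 = -0.8501.
        Two-sided p = 2*Phi(z) = 0.395252.
Step 6: alpha = 0.1. fail to reject H0.

W+ = 42.5, W- = 23.5, W = min = 23.5, p = 0.395252, fail to reject H0.


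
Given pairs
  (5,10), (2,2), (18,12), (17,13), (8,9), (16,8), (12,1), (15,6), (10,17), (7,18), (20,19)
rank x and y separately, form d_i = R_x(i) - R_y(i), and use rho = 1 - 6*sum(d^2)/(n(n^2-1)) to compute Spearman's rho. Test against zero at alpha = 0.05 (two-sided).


Step 1: Rank x and y separately (midranks; no ties here).
rank(x): 5->2, 2->1, 18->10, 17->9, 8->4, 16->8, 12->6, 15->7, 10->5, 7->3, 20->11
rank(y): 10->6, 2->2, 12->7, 13->8, 9->5, 8->4, 1->1, 6->3, 17->9, 18->10, 19->11
Step 2: d_i = R_x(i) - R_y(i); compute d_i^2.
  (2-6)^2=16, (1-2)^2=1, (10-7)^2=9, (9-8)^2=1, (4-5)^2=1, (8-4)^2=16, (6-1)^2=25, (7-3)^2=16, (5-9)^2=16, (3-10)^2=49, (11-11)^2=0
sum(d^2) = 150.
Step 3: rho = 1 - 6*150 / (11*(11^2 - 1)) = 1 - 900/1320 = 0.318182.
Step 4: Under H0, t = rho * sqrt((n-2)/(1-rho^2)) = 1.0069 ~ t(9).
Step 5: Two-sided p-value from the t-distribution with 9 df = 0.340298.
Step 6: alpha = 0.05. fail to reject H0.

rho = 0.3182, p = 0.340298, fail to reject H0 at alpha = 0.05.


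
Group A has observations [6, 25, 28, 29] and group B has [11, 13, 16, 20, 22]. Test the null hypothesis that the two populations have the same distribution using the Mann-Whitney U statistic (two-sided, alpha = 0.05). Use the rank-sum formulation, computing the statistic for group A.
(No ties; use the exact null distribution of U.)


Step 1: Combine and sort all 9 observations; assign midranks.
sorted (value, group): (6,X), (11,Y), (13,Y), (16,Y), (20,Y), (22,Y), (25,X), (28,X), (29,X)
ranks: 6->1, 11->2, 13->3, 16->4, 20->5, 22->6, 25->7, 28->8, 29->9
Step 2: Rank sum for X: R1 = 1 + 7 + 8 + 9 = 25.
Step 3: U_X = R1 - n1(n1+1)/2 = 25 - 4*5/2 = 25 - 10 = 15.
       U_Y = n1*n2 - U_X = 20 - 15 = 5.
Step 4: No ties, so the exact null distribution of U (based on enumerating the C(9,4) = 126 equally likely rank assignments) gives the two-sided p-value.
Step 5: p-value = 0.285714; compare to alpha = 0.05. fail to reject H0.

U_X = 15, p = 0.285714, fail to reject H0 at alpha = 0.05.
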